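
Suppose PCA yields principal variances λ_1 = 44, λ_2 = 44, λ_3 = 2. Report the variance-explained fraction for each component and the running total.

Step 1 — total variance = trace(Sigma) = Σ λ_i = 44 + 44 + 2 = 90.

Step 2 — fraction explained by component i = λ_i / Σ λ:
  PC1: 44/90 = 0.4889
  PC2: 44/90 = 0.4889
  PC3: 2/90 = 0.0222

Step 3 — cumulative fraction after k components = (λ_1 + ... + λ_k) / Σ λ:
  k = 1: 44/90 = 0.4889
  k = 2: (44 + 44)/90 = 88/90 = 0.9778
  k = 3: (44 + 44 + 2)/90 = 90/90 = 1

Summary (fraction, with percent):

explained: PC1 0.4889 (48.89%), PC2 0.4889 (48.89%), PC3 0.0222 (2.22%);  cumulative: 0.4889, 0.9778, 1


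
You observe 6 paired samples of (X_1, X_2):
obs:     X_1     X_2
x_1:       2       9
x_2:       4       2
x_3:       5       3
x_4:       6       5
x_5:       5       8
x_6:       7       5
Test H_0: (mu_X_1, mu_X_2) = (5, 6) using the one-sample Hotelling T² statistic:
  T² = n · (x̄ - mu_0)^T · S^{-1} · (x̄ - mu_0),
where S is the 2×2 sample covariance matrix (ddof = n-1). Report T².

Step 1 — sample mean vector:
  mean(X_1) = (2 + 4 + 5 + 6 + 5 + 7) / 6 = 29/6 = 4.8333
  mean(X_2) = (9 + 2 + 3 + 5 + 8 + 5) / 6 = 32/6 = 5.3333
  x̄ = (4.8333, 5.3333),  deviation x̄ - mu_0 = (4.8333, 5.3333) - (5, 6) = (-0.1667, -0.6667).

Step 2 — sample covariance matrix, S[i,j] = (1/(n-1)) · Σ_k (x_{k,i} - mean_i) · (x_{k,j} - mean_j), divisor n-1 = 5:
  S[X_1,X_1] = ((-2.8333)·(-2.8333) + (-0.8333)·(-0.8333) + (0.1667)·(0.1667) + (1.1667)·(1.1667) + (0.1667)·(0.1667) + (2.1667)·(2.1667)) / 5 = 14.8333/5 = 2.9667
  S[X_1,X_2] = ((-2.8333)·(3.6667) + (-0.8333)·(-3.3333) + (0.1667)·(-2.3333) + (1.1667)·(-0.3333) + (0.1667)·(2.6667) + (2.1667)·(-0.3333)) / 5 = -8.6667/5 = -1.7333
  S[X_2,X_2] = ((3.6667)·(3.6667) + (-3.3333)·(-3.3333) + (-2.3333)·(-2.3333) + (-0.3333)·(-0.3333) + (2.6667)·(2.6667) + (-0.3333)·(-0.3333)) / 5 = 37.3333/5 = 7.4667
  S = [[2.9667, -1.7333],
 [-1.7333, 7.4667]].

Step 3 — invert S. det(S) = 2.9667·7.4667 - (-1.7333)² = 19.1467.
  S^{-1} = (1/det) · [[d, -b], [-b, a]] = [[0.39, 0.0905],
 [0.0905, 0.1549]].

Step 4 — quadratic form (x̄ - mu_0)^T · S^{-1} · (x̄ - mu_0):
  S^{-1} · (x̄ - mu_0) = (-0.1253, -0.1184),
  (x̄ - mu_0)^T · [...] = (-0.1667)·(-0.1253) + (-0.6667)·(-0.1184) = 0.0998.

Step 5 — scale by n: T² = 6 · 0.0998 = 0.5989.

T² ≈ 0.5989


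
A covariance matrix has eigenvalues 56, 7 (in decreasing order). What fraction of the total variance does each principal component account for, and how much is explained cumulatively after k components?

Step 1 — total variance = trace(Sigma) = Σ λ_i = 56 + 7 = 63.

Step 2 — fraction explained by component i = λ_i / Σ λ:
  PC1: 56/63 = 0.8889
  PC2: 7/63 = 0.1111

Step 3 — cumulative fraction after k components = (λ_1 + ... + λ_k) / Σ λ:
  k = 1: 56/63 = 0.8889
  k = 2: (56 + 7)/63 = 63/63 = 1

Summary (fraction, with percent):

explained: PC1 0.8889 (88.89%), PC2 0.1111 (11.11%);  cumulative: 0.8889, 1


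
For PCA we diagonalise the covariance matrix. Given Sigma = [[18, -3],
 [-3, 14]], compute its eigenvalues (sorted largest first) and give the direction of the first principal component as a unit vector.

Step 1 — characteristic polynomial of 2×2 Sigma:
  det(Sigma - λI) = λ² - trace · λ + det = 0.
  trace = 18 + 14 = 32, det = 18·14 - (-3)² = 243.
Step 2 — discriminant:
  Δ = trace² - 4·det = 1024 - 972 = 52.
Step 3 — eigenvalues:
  λ = (trace ± √Δ)/2 = (32 ± 7.2111)/2,
  λ_1 = 19.6056,  λ_2 = 12.3944.

Step 4 — unit eigenvector for λ_1: solve (Sigma - λ_1 I)v = 0. First row:
  (18 - 19.6056)·v_x + (-3)·v_y = 0, i.e. (-1.6056)·v_x + (-3)·v_y = 0,
  so v ∝ (b, λ_1 - a) = (-3, 1.6056); multiply by -1 so the first entry is positive: u = (3, -1.6056).
  ||u|| = √((3)² + (-1.6056)²) = √(11.5778) ≈ 3.4026,
  v_1 = u/||u|| ≈ (0.8817, -0.4719) (||v_1|| = 1).

λ_1 = 19.6056,  λ_2 = 12.3944;  v_1 ≈ (0.8817, -0.4719)


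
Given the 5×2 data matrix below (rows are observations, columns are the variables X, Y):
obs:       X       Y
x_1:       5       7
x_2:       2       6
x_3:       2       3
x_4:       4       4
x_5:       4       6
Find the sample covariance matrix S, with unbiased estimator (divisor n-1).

Step 1 — column means:
  mean(X) = (5 + 2 + 2 + 4 + 4) / 5 = 17/5 = 3.4
  mean(Y) = (7 + 6 + 3 + 4 + 6) / 5 = 26/5 = 5.2

Step 2 — sample covariance S[i,j] = (1/(n-1)) · Σ_k (x_{k,i} - mean_i) · (x_{k,j} - mean_j), with n-1 = 4.
  S[X,X] = ((1.6)·(1.6) + (-1.4)·(-1.4) + (-1.4)·(-1.4) + (0.6)·(0.6) + (0.6)·(0.6)) / 4 = 7.2/4 = 1.8
  S[X,Y] = ((1.6)·(1.8) + (-1.4)·(0.8) + (-1.4)·(-2.2) + (0.6)·(-1.2) + (0.6)·(0.8)) / 4 = 4.6/4 = 1.15
  S[Y,Y] = ((1.8)·(1.8) + (0.8)·(0.8) + (-2.2)·(-2.2) + (-1.2)·(-1.2) + (0.8)·(0.8)) / 4 = 10.8/4 = 2.7

S is symmetric (S[j,i] = S[i,j]). Assembling:

S = [[1.8, 1.15],
 [1.15, 2.7]]


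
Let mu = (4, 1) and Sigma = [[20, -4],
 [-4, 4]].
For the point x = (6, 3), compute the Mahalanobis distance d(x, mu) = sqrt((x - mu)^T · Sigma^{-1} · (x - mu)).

Step 1 — centre the observation: (x - mu) = (2, 2).

Step 2 — invert Sigma. det(Sigma) = 20·4 - (-4)² = 64.
  Sigma^{-1} = (1/det) · [[d, -b], [-b, a]] = [[0.0625, 0.0625],
 [0.0625, 0.3125]].

Step 3 — form the quadratic (x - mu)^T · Sigma^{-1} · (x - mu):
  Sigma^{-1} · (x - mu) = (0.25, 0.75).
  (x - mu)^T · [Sigma^{-1} · (x - mu)] = (2)·(0.25) + (2)·(0.75) = 2.

Step 4 — take square root: d = √(2) ≈ 1.4142.

d(x, mu) = √(2) ≈ 1.4142


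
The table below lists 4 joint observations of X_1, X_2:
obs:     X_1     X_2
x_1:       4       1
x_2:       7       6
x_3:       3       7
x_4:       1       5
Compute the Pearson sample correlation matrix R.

Step 1 — column means:
  mean(X_1) = (4 + 7 + 3 + 1) / 4 = 15/4 = 3.75
  mean(X_2) = (1 + 6 + 7 + 5) / 4 = 19/4 = 4.75

Step 2 — sample variances and covariances s[i,j] = (1/(n-1)) · Σ_k (x_{k,i} - mean_i) · (x_{k,j} - mean_j), with n-1 = 3:
  s[X_1,X_1] = ((0.25)·(0.25) + (3.25)·(3.25) + (-0.75)·(-0.75) + (-2.75)·(-2.75)) / 3 = 18.75/3 = 6.25
  s[X_1,X_2] = ((0.25)·(-3.75) + (3.25)·(1.25) + (-0.75)·(2.25) + (-2.75)·(0.25)) / 3 = 0.75/3 = 0.25
  s[X_2,X_2] = ((-3.75)·(-3.75) + (1.25)·(1.25) + (2.25)·(2.25) + (0.25)·(0.25)) / 3 = 20.75/3 = 6.9167
  Sample standard deviations s_i = √(s[i,i]):
  s(X_1) = √(6.25) = 2.5
  s(X_2) = √(6.9167) = 2.63

Step 3 — r_{ij} = s_{ij} / (s_i · s_j):
  r[X_1,X_1] = 1 (diagonal).
  r[X_1,X_2] = 0.25 / (2.5 · 2.63) = 0.25 / 6.5749 = 0.038
  r[X_2,X_2] = 1 (diagonal).

R is symmetric with unit diagonal. Assembling:

R = [[1, 0.038],
 [0.038, 1]]


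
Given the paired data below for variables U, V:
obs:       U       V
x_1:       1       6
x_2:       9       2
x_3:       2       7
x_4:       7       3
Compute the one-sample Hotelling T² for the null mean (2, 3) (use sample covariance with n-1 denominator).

Step 1 — sample mean vector:
  mean(U) = (1 + 9 + 2 + 7) / 4 = 19/4 = 4.75
  mean(V) = (6 + 2 + 7 + 3) / 4 = 18/4 = 4.5
  x̄ = (4.75, 4.5),  deviation x̄ - mu_0 = (4.75, 4.5) - (2, 3) = (2.75, 1.5).

Step 2 — sample covariance matrix, S[i,j] = (1/(n-1)) · Σ_k (x_{k,i} - mean_i) · (x_{k,j} - mean_j), divisor n-1 = 3:
  S[U,U] = ((-3.75)·(-3.75) + (4.25)·(4.25) + (-2.75)·(-2.75) + (2.25)·(2.25)) / 3 = 44.75/3 = 14.9167
  S[U,V] = ((-3.75)·(1.5) + (4.25)·(-2.5) + (-2.75)·(2.5) + (2.25)·(-1.5)) / 3 = -26.5/3 = -8.8333
  S[V,V] = ((1.5)·(1.5) + (-2.5)·(-2.5) + (2.5)·(2.5) + (-1.5)·(-1.5)) / 3 = 17/3 = 5.6667
  S = [[14.9167, -8.8333],
 [-8.8333, 5.6667]].

Step 3 — invert S. det(S) = 14.9167·5.6667 - (-8.8333)² = 6.5.
  S^{-1} = (1/det) · [[d, -b], [-b, a]] = [[0.8718, 1.359],
 [1.359, 2.2949]].

Step 4 — quadratic form (x̄ - mu_0)^T · S^{-1} · (x̄ - mu_0):
  S^{-1} · (x̄ - mu_0) = (4.4359, 7.1795),
  (x̄ - mu_0)^T · [...] = (2.75)·(4.4359) + (1.5)·(7.1795) = 22.9679.

Step 5 — scale by n: T² = 4 · 22.9679 = 91.8718.

T² ≈ 91.8718


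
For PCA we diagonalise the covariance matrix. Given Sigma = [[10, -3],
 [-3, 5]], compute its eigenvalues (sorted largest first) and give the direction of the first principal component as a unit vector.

Step 1 — characteristic polynomial of 2×2 Sigma:
  det(Sigma - λI) = λ² - trace · λ + det = 0.
  trace = 10 + 5 = 15, det = 10·5 - (-3)² = 41.
Step 2 — discriminant:
  Δ = trace² - 4·det = 225 - 164 = 61.
Step 3 — eigenvalues:
  λ = (trace ± √Δ)/2 = (15 ± 7.8102)/2,
  λ_1 = 11.4051,  λ_2 = 3.5949.

Step 4 — unit eigenvector for λ_1: solve (Sigma - λ_1 I)v = 0. First row:
  (10 - 11.4051)·v_x + (-3)·v_y = 0, i.e. (-1.4051)·v_x + (-3)·v_y = 0,
  so v ∝ (b, λ_1 - a) = (-3, 1.4051); multiply by -1 so the first entry is positive: u = (3, -1.4051).
  ||u|| = √((3)² + (-1.4051)²) = √(10.9744) ≈ 3.3128,
  v_1 = u/||u|| ≈ (0.9056, -0.4242) (||v_1|| = 1).

λ_1 = 11.4051,  λ_2 = 3.5949;  v_1 ≈ (0.9056, -0.4242)


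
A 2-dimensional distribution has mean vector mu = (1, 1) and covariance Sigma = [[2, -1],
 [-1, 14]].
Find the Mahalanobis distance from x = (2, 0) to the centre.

Step 1 — centre the observation: (x - mu) = (1, -1).

Step 2 — invert Sigma. det(Sigma) = 2·14 - (-1)² = 27.
  Sigma^{-1} = (1/det) · [[d, -b], [-b, a]] = [[0.5185, 0.037],
 [0.037, 0.0741]].

Step 3 — form the quadratic (x - mu)^T · Sigma^{-1} · (x - mu):
  Sigma^{-1} · (x - mu) = (0.4815, -0.037).
  (x - mu)^T · [Sigma^{-1} · (x - mu)] = (1)·(0.4815) + (-1)·(-0.037) = 0.5185.

Step 4 — take square root: d = √(0.5185) ≈ 0.7201.

d(x, mu) = √(0.5185) ≈ 0.7201


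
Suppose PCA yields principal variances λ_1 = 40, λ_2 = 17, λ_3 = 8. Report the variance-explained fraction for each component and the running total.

Step 1 — total variance = trace(Sigma) = Σ λ_i = 40 + 17 + 8 = 65.

Step 2 — fraction explained by component i = λ_i / Σ λ:
  PC1: 40/65 = 0.6154
  PC2: 17/65 = 0.2615
  PC3: 8/65 = 0.1231

Step 3 — cumulative fraction after k components = (λ_1 + ... + λ_k) / Σ λ:
  k = 1: 40/65 = 0.6154
  k = 2: (40 + 17)/65 = 57/65 = 0.8769
  k = 3: (40 + 17 + 8)/65 = 65/65 = 1

Summary (fraction, with percent):

explained: PC1 0.6154 (61.54%), PC2 0.2615 (26.15%), PC3 0.1231 (12.31%);  cumulative: 0.6154, 0.8769, 1


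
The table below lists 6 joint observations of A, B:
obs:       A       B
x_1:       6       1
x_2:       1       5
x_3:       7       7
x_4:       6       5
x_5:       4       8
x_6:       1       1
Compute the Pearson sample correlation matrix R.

Step 1 — column means:
  mean(A) = (6 + 1 + 7 + 6 + 4 + 1) / 6 = 25/6 = 4.1667
  mean(B) = (1 + 5 + 7 + 5 + 8 + 1) / 6 = 27/6 = 4.5

Step 2 — sample variances and covariances s[i,j] = (1/(n-1)) · Σ_k (x_{k,i} - mean_i) · (x_{k,j} - mean_j), with n-1 = 5:
  s[A,A] = ((1.8333)·(1.8333) + (-3.1667)·(-3.1667) + (2.8333)·(2.8333) + (1.8333)·(1.8333) + (-0.1667)·(-0.1667) + (-3.1667)·(-3.1667)) / 5 = 34.8333/5 = 6.9667
  s[A,B] = ((1.8333)·(-3.5) + (-3.1667)·(0.5) + (2.8333)·(2.5) + (1.8333)·(0.5) + (-0.1667)·(3.5) + (-3.1667)·(-3.5)) / 5 = 10.5/5 = 2.1
  s[B,B] = ((-3.5)·(-3.5) + (0.5)·(0.5) + (2.5)·(2.5) + (0.5)·(0.5) + (3.5)·(3.5) + (-3.5)·(-3.5)) / 5 = 43.5/5 = 8.7
  Sample standard deviations s_i = √(s[i,i]):
  s(A) = √(6.9667) = 2.6394
  s(B) = √(8.7) = 2.9496

Step 3 — r_{ij} = s_{ij} / (s_i · s_j):
  r[A,A] = 1 (diagonal).
  r[A,B] = 2.1 / (2.6394 · 2.9496) = 2.1 / 7.7852 = 0.2697
  r[B,B] = 1 (diagonal).

R is symmetric with unit diagonal. Assembling:

R = [[1, 0.2697],
 [0.2697, 1]]


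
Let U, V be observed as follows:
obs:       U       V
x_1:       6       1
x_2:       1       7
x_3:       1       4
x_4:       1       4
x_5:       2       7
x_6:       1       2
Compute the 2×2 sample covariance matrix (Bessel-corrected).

Step 1 — column means:
  mean(U) = (6 + 1 + 1 + 1 + 2 + 1) / 6 = 12/6 = 2
  mean(V) = (1 + 7 + 4 + 4 + 7 + 2) / 6 = 25/6 = 4.1667

Step 2 — sample covariance S[i,j] = (1/(n-1)) · Σ_k (x_{k,i} - mean_i) · (x_{k,j} - mean_j), with n-1 = 5.
  S[U,U] = ((4)·(4) + (-1)·(-1) + (-1)·(-1) + (-1)·(-1) + (0)·(0) + (-1)·(-1)) / 5 = 20/5 = 4
  S[U,V] = ((4)·(-3.1667) + (-1)·(2.8333) + (-1)·(-0.1667) + (-1)·(-0.1667) + (0)·(2.8333) + (-1)·(-2.1667)) / 5 = -13/5 = -2.6
  S[V,V] = ((-3.1667)·(-3.1667) + (2.8333)·(2.8333) + (-0.1667)·(-0.1667) + (-0.1667)·(-0.1667) + (2.8333)·(2.8333) + (-2.1667)·(-2.1667)) / 5 = 30.8333/5 = 6.1667

S is symmetric (S[j,i] = S[i,j]). Assembling:

S = [[4, -2.6],
 [-2.6, 6.1667]]


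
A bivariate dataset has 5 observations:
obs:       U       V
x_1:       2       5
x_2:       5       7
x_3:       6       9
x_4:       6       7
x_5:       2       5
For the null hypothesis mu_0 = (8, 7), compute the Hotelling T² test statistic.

Step 1 — sample mean vector:
  mean(U) = (2 + 5 + 6 + 6 + 2) / 5 = 21/5 = 4.2
  mean(V) = (5 + 7 + 9 + 7 + 5) / 5 = 33/5 = 6.6
  x̄ = (4.2, 6.6),  deviation x̄ - mu_0 = (4.2, 6.6) - (8, 7) = (-3.8, -0.4).

Step 2 — sample covariance matrix, S[i,j] = (1/(n-1)) · Σ_k (x_{k,i} - mean_i) · (x_{k,j} - mean_j), divisor n-1 = 4:
  S[U,U] = ((-2.2)·(-2.2) + (0.8)·(0.8) + (1.8)·(1.8) + (1.8)·(1.8) + (-2.2)·(-2.2)) / 4 = 16.8/4 = 4.2
  S[U,V] = ((-2.2)·(-1.6) + (0.8)·(0.4) + (1.8)·(2.4) + (1.8)·(0.4) + (-2.2)·(-1.6)) / 4 = 12.4/4 = 3.1
  S[V,V] = ((-1.6)·(-1.6) + (0.4)·(0.4) + (2.4)·(2.4) + (0.4)·(0.4) + (-1.6)·(-1.6)) / 4 = 11.2/4 = 2.8
  S = [[4.2, 3.1],
 [3.1, 2.8]].

Step 3 — invert S. det(S) = 4.2·2.8 - (3.1)² = 2.15.
  S^{-1} = (1/det) · [[d, -b], [-b, a]] = [[1.3023, -1.4419],
 [-1.4419, 1.9535]].

Step 4 — quadratic form (x̄ - mu_0)^T · S^{-1} · (x̄ - mu_0):
  S^{-1} · (x̄ - mu_0) = (-4.3721, 4.6977),
  (x̄ - mu_0)^T · [...] = (-3.8)·(-4.3721) + (-0.4)·(4.6977) = 14.7349.

Step 5 — scale by n: T² = 5 · 14.7349 = 73.6744.

T² ≈ 73.6744


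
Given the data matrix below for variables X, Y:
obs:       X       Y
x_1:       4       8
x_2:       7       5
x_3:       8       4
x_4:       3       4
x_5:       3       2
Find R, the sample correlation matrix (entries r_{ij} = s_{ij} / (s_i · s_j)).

Step 1 — column means:
  mean(X) = (4 + 7 + 8 + 3 + 3) / 5 = 25/5 = 5
  mean(Y) = (8 + 5 + 4 + 4 + 2) / 5 = 23/5 = 4.6

Step 2 — sample variances and covariances s[i,j] = (1/(n-1)) · Σ_k (x_{k,i} - mean_i) · (x_{k,j} - mean_j), with n-1 = 4:
  s[X,X] = ((-1)·(-1) + (2)·(2) + (3)·(3) + (-2)·(-2) + (-2)·(-2)) / 4 = 22/4 = 5.5
  s[X,Y] = ((-1)·(3.4) + (2)·(0.4) + (3)·(-0.6) + (-2)·(-0.6) + (-2)·(-2.6)) / 4 = 2/4 = 0.5
  s[Y,Y] = ((3.4)·(3.4) + (0.4)·(0.4) + (-0.6)·(-0.6) + (-0.6)·(-0.6) + (-2.6)·(-2.6)) / 4 = 19.2/4 = 4.8
  Sample standard deviations s_i = √(s[i,i]):
  s(X) = √(5.5) = 2.3452
  s(Y) = √(4.8) = 2.1909

Step 3 — r_{ij} = s_{ij} / (s_i · s_j):
  r[X,X] = 1 (diagonal).
  r[X,Y] = 0.5 / (2.3452 · 2.1909) = 0.5 / 5.1381 = 0.0973
  r[Y,Y] = 1 (diagonal).

R is symmetric with unit diagonal. Assembling:

R = [[1, 0.0973],
 [0.0973, 1]]


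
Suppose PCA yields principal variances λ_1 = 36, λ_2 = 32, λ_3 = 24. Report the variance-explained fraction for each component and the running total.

Step 1 — total variance = trace(Sigma) = Σ λ_i = 36 + 32 + 24 = 92.

Step 2 — fraction explained by component i = λ_i / Σ λ:
  PC1: 36/92 = 0.3913
  PC2: 32/92 = 0.3478
  PC3: 24/92 = 0.2609

Step 3 — cumulative fraction after k components = (λ_1 + ... + λ_k) / Σ λ:
  k = 1: 36/92 = 0.3913
  k = 2: (36 + 32)/92 = 68/92 = 0.7391
  k = 3: (36 + 32 + 24)/92 = 92/92 = 1

Summary (fraction, with percent):

explained: PC1 0.3913 (39.13%), PC2 0.3478 (34.78%), PC3 0.2609 (26.09%);  cumulative: 0.3913, 0.7391, 1


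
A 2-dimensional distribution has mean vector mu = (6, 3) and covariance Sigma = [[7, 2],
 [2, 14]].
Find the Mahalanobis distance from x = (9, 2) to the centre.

Step 1 — centre the observation: (x - mu) = (3, -1).

Step 2 — invert Sigma. det(Sigma) = 7·14 - (2)² = 94.
  Sigma^{-1} = (1/det) · [[d, -b], [-b, a]] = [[0.1489, -0.0213],
 [-0.0213, 0.0745]].

Step 3 — form the quadratic (x - mu)^T · Sigma^{-1} · (x - mu):
  Sigma^{-1} · (x - mu) = (0.4681, -0.1383).
  (x - mu)^T · [Sigma^{-1} · (x - mu)] = (3)·(0.4681) + (-1)·(-0.1383) = 1.5426.

Step 4 — take square root: d = √(1.5426) ≈ 1.242.

d(x, mu) = √(1.5426) ≈ 1.242


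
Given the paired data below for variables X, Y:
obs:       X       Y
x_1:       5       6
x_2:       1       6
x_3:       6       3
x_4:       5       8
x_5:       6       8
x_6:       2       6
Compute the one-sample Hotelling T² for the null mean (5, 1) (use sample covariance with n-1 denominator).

Step 1 — sample mean vector:
  mean(X) = (5 + 1 + 6 + 5 + 6 + 2) / 6 = 25/6 = 4.1667
  mean(Y) = (6 + 6 + 3 + 8 + 8 + 6) / 6 = 37/6 = 6.1667
  x̄ = (4.1667, 6.1667),  deviation x̄ - mu_0 = (4.1667, 6.1667) - (5, 1) = (-0.8333, 5.1667).

Step 2 — sample covariance matrix, S[i,j] = (1/(n-1)) · Σ_k (x_{k,i} - mean_i) · (x_{k,j} - mean_j), divisor n-1 = 5:
  S[X,X] = ((0.8333)·(0.8333) + (-3.1667)·(-3.1667) + (1.8333)·(1.8333) + (0.8333)·(0.8333) + (1.8333)·(1.8333) + (-2.1667)·(-2.1667)) / 5 = 22.8333/5 = 4.5667
  S[X,Y] = ((0.8333)·(-0.1667) + (-3.1667)·(-0.1667) + (1.8333)·(-3.1667) + (0.8333)·(1.8333) + (1.8333)·(1.8333) + (-2.1667)·(-0.1667)) / 5 = -0.1667/5 = -0.0333
  S[Y,Y] = ((-0.1667)·(-0.1667) + (-0.1667)·(-0.1667) + (-3.1667)·(-3.1667) + (1.8333)·(1.8333) + (1.8333)·(1.8333) + (-0.1667)·(-0.1667)) / 5 = 16.8333/5 = 3.3667
  S = [[4.5667, -0.0333],
 [-0.0333, 3.3667]].

Step 3 — invert S. det(S) = 4.5667·3.3667 - (-0.0333)² = 15.3733.
  S^{-1} = (1/det) · [[d, -b], [-b, a]] = [[0.219, 0.0022],
 [0.0022, 0.2971]].

Step 4 — quadratic form (x̄ - mu_0)^T · S^{-1} · (x̄ - mu_0):
  S^{-1} · (x̄ - mu_0) = (-0.1713, 1.533),
  (x̄ - mu_0)^T · [...] = (-0.8333)·(-0.1713) + (5.1667)·(1.533) = 8.063.

Step 5 — scale by n: T² = 6 · 8.063 = 48.3781.

T² ≈ 48.3781


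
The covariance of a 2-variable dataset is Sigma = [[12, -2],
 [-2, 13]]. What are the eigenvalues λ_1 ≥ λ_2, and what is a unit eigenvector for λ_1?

Step 1 — characteristic polynomial of 2×2 Sigma:
  det(Sigma - λI) = λ² - trace · λ + det = 0.
  trace = 12 + 13 = 25, det = 12·13 - (-2)² = 152.
Step 2 — discriminant:
  Δ = trace² - 4·det = 625 - 608 = 17.
Step 3 — eigenvalues:
  λ = (trace ± √Δ)/2 = (25 ± 4.1231)/2,
  λ_1 = 14.5616,  λ_2 = 10.4384.

Step 4 — unit eigenvector for λ_1: solve (Sigma - λ_1 I)v = 0. First row:
  (12 - 14.5616)·v_x + (-2)·v_y = 0, i.e. (-2.5616)·v_x + (-2)·v_y = 0,
  so v ∝ (b, λ_1 - a) = (-2, 2.5616); multiply by -1 so the first entry is positive: u = (2, -2.5616).
  ||u|| = √((2)² + (-2.5616)²) = √(10.5616) ≈ 3.2499,
  v_1 = u/||u|| ≈ (0.6154, -0.7882) (||v_1|| = 1).

λ_1 = 14.5616,  λ_2 = 10.4384;  v_1 ≈ (0.6154, -0.7882)


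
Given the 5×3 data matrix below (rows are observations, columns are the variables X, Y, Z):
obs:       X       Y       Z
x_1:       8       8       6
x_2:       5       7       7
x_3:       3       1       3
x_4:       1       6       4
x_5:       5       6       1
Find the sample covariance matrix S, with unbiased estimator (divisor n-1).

Step 1 — column means:
  mean(X) = (8 + 5 + 3 + 1 + 5) / 5 = 22/5 = 4.4
  mean(Y) = (8 + 7 + 1 + 6 + 6) / 5 = 28/5 = 5.6
  mean(Z) = (6 + 7 + 3 + 4 + 1) / 5 = 21/5 = 4.2

Step 2 — sample covariance S[i,j] = (1/(n-1)) · Σ_k (x_{k,i} - mean_i) · (x_{k,j} - mean_j), with n-1 = 4.
  S[X,X] = ((3.6)·(3.6) + (0.6)·(0.6) + (-1.4)·(-1.4) + (-3.4)·(-3.4) + (0.6)·(0.6)) / 4 = 27.2/4 = 6.8
  S[X,Y] = ((3.6)·(2.4) + (0.6)·(1.4) + (-1.4)·(-4.6) + (-3.4)·(0.4) + (0.6)·(0.4)) / 4 = 14.8/4 = 3.7
  S[X,Z] = ((3.6)·(1.8) + (0.6)·(2.8) + (-1.4)·(-1.2) + (-3.4)·(-0.2) + (0.6)·(-3.2)) / 4 = 8.6/4 = 2.15
  S[Y,Y] = ((2.4)·(2.4) + (1.4)·(1.4) + (-4.6)·(-4.6) + (0.4)·(0.4) + (0.4)·(0.4)) / 4 = 29.2/4 = 7.3
  S[Y,Z] = ((2.4)·(1.8) + (1.4)·(2.8) + (-4.6)·(-1.2) + (0.4)·(-0.2) + (0.4)·(-3.2)) / 4 = 12.4/4 = 3.1
  S[Z,Z] = ((1.8)·(1.8) + (2.8)·(2.8) + (-1.2)·(-1.2) + (-0.2)·(-0.2) + (-3.2)·(-3.2)) / 4 = 22.8/4 = 5.7

S is symmetric (S[j,i] = S[i,j]). Assembling:

S = [[6.8, 3.7, 2.15],
 [3.7, 7.3, 3.1],
 [2.15, 3.1, 5.7]]


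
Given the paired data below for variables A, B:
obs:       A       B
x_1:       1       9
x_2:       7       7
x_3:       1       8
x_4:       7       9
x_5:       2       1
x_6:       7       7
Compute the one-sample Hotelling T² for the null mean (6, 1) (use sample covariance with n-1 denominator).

Step 1 — sample mean vector:
  mean(A) = (1 + 7 + 1 + 7 + 2 + 7) / 6 = 25/6 = 4.1667
  mean(B) = (9 + 7 + 8 + 9 + 1 + 7) / 6 = 41/6 = 6.8333
  x̄ = (4.1667, 6.8333),  deviation x̄ - mu_0 = (4.1667, 6.8333) - (6, 1) = (-1.8333, 5.8333).

Step 2 — sample covariance matrix, S[i,j] = (1/(n-1)) · Σ_k (x_{k,i} - mean_i) · (x_{k,j} - mean_j), divisor n-1 = 5:
  S[A,A] = ((-3.1667)·(-3.1667) + (2.8333)·(2.8333) + (-3.1667)·(-3.1667) + (2.8333)·(2.8333) + (-2.1667)·(-2.1667) + (2.8333)·(2.8333)) / 5 = 48.8333/5 = 9.7667
  S[A,B] = ((-3.1667)·(2.1667) + (2.8333)·(0.1667) + (-3.1667)·(1.1667) + (2.8333)·(2.1667) + (-2.1667)·(-5.8333) + (2.8333)·(0.1667)) / 5 = 9.1667/5 = 1.8333
  S[B,B] = ((2.1667)·(2.1667) + (0.1667)·(0.1667) + (1.1667)·(1.1667) + (2.1667)·(2.1667) + (-5.8333)·(-5.8333) + (0.1667)·(0.1667)) / 5 = 44.8333/5 = 8.9667
  S = [[9.7667, 1.8333],
 [1.8333, 8.9667]].

Step 3 — invert S. det(S) = 9.7667·8.9667 - (1.8333)² = 84.2133.
  S^{-1} = (1/det) · [[d, -b], [-b, a]] = [[0.1065, -0.0218],
 [-0.0218, 0.116]].

Step 4 — quadratic form (x̄ - mu_0)^T · S^{-1} · (x̄ - mu_0):
  S^{-1} · (x̄ - mu_0) = (-0.3222, 0.7164),
  (x̄ - mu_0)^T · [...] = (-1.8333)·(-0.3222) + (5.8333)·(0.7164) = 4.7699.

Step 5 — scale by n: T² = 6 · 4.7699 = 28.6194.

T² ≈ 28.6194


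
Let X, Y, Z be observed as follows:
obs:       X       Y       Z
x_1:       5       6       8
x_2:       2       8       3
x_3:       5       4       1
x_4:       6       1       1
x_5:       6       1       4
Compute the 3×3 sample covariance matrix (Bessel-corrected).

Step 1 — column means:
  mean(X) = (5 + 2 + 5 + 6 + 6) / 5 = 24/5 = 4.8
  mean(Y) = (6 + 8 + 4 + 1 + 1) / 5 = 20/5 = 4
  mean(Z) = (8 + 3 + 1 + 1 + 4) / 5 = 17/5 = 3.4

Step 2 — sample covariance S[i,j] = (1/(n-1)) · Σ_k (x_{k,i} - mean_i) · (x_{k,j} - mean_j), with n-1 = 4.
  S[X,X] = ((0.2)·(0.2) + (-2.8)·(-2.8) + (0.2)·(0.2) + (1.2)·(1.2) + (1.2)·(1.2)) / 4 = 10.8/4 = 2.7
  S[X,Y] = ((0.2)·(2) + (-2.8)·(4) + (0.2)·(0) + (1.2)·(-3) + (1.2)·(-3)) / 4 = -18/4 = -4.5
  S[X,Z] = ((0.2)·(4.6) + (-2.8)·(-0.4) + (0.2)·(-2.4) + (1.2)·(-2.4) + (1.2)·(0.6)) / 4 = -0.6/4 = -0.15
  S[Y,Y] = ((2)·(2) + (4)·(4) + (0)·(0) + (-3)·(-3) + (-3)·(-3)) / 4 = 38/4 = 9.5
  S[Y,Z] = ((2)·(4.6) + (4)·(-0.4) + (0)·(-2.4) + (-3)·(-2.4) + (-3)·(0.6)) / 4 = 13/4 = 3.25
  S[Z,Z] = ((4.6)·(4.6) + (-0.4)·(-0.4) + (-2.4)·(-2.4) + (-2.4)·(-2.4) + (0.6)·(0.6)) / 4 = 33.2/4 = 8.3

S is symmetric (S[j,i] = S[i,j]). Assembling:

S = [[2.7, -4.5, -0.15],
 [-4.5, 9.5, 3.25],
 [-0.15, 3.25, 8.3]]


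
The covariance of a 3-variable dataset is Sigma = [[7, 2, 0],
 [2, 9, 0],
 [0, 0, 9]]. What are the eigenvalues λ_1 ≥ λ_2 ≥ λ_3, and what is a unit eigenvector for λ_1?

Step 1 — characteristic polynomial p(λ) = det(λI - Sigma) = λ³ - tr·λ² + c_1·λ - det, where tr = trace, c_1 = sum of the principal 2×2 minors, det = det(Sigma):
  tr = 7 + 9 + 9 = 25,
  c_1 = (7·9 - (2)²) + (7·9 - (0)²) + (9·9 - (0)²) = 59 + 63 + 81 = 203,
  det = 7·(9·9 - (0)²) - (2)·((2)·9 - (0)·(0)) + (0)·((2)·(0) - 9·(0)) = 7·(81) - (2)·(18) + (0)·(0) = 531.
  So p(λ) = λ³ - 25λ² + 203λ - 531.
Step 2 — look for an integer root (rational root theorem: any rational root is an integer divisor of 531). Testing λ = 9:
  p(9) = 729 - 2025 + 1827 - 531 = 0  ✓
  Dividing out (λ - 9): p(λ) = (λ - 9)(λ² - 16λ + 59).
Step 3 — remaining eigenvalues from the quadratic λ² - 16λ + 59 = 0:
  Δ = 16² - 4·59 = 256 - 236 = 20,  λ = (16 ± √20)/2 = (16 ± 4.4721)/2 ≈ 10.2361 or 5.7639.
  Sorted: λ_1 = 10.2361,  λ_2 = 9,  λ_3 = 5.7639  (check: sum = 25 = tr ✓).

Step 4 — unit eigenvector for λ_1 ≈ 10.2361: v spans the null space of (Sigma - λ_1 I), whose rows are
  r_1 = (-3.2361, 2, 0),  r_2 = (2, -1.2361, 0),  r_3 = (0, 0, -1.2361).
  v is orthogonal to every row, so take v ∝ r_1 × r_3 = ((2)·(-1.2361) - (0)·(0), (0)·(0) - (-3.2361)·(-1.2361), (-3.2361)·(0) - (2)·(0)) ≈ (-2.4721, -4, 0).
  Rescale (multiply by -1 so the first nonzero entry is positive): u = (2.4721, 4, 0).
  ||u|| = √((2.4721)² + (4)² + (0)²) = √(22.1115) ≈ 4.7023,  v_1 = u/||u|| ≈ (0.5257, 0.8507, 0) (||v_1|| = 1).

λ_1 = 10.2361,  λ_2 = 9,  λ_3 = 5.7639;  v_1 ≈ (0.5257, 0.8507, 0)


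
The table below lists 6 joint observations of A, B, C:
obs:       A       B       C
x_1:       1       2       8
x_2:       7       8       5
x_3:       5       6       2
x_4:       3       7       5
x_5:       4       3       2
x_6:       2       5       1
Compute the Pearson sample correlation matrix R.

Step 1 — column means:
  mean(A) = (1 + 7 + 5 + 3 + 4 + 2) / 6 = 22/6 = 3.6667
  mean(B) = (2 + 8 + 6 + 7 + 3 + 5) / 6 = 31/6 = 5.1667
  mean(C) = (8 + 5 + 2 + 5 + 2 + 1) / 6 = 23/6 = 3.8333

Step 2 — sample variances and covariances s[i,j] = (1/(n-1)) · Σ_k (x_{k,i} - mean_i) · (x_{k,j} - mean_j), with n-1 = 5:
  s[A,A] = ((-2.6667)·(-2.6667) + (3.3333)·(3.3333) + (1.3333)·(1.3333) + (-0.6667)·(-0.6667) + (0.3333)·(0.3333) + (-1.6667)·(-1.6667)) / 5 = 23.3333/5 = 4.6667
  s[A,B] = ((-2.6667)·(-3.1667) + (3.3333)·(2.8333) + (1.3333)·(0.8333) + (-0.6667)·(1.8333) + (0.3333)·(-2.1667) + (-1.6667)·(-0.1667)) / 5 = 17.3333/5 = 3.4667
  s[A,C] = ((-2.6667)·(4.1667) + (3.3333)·(1.1667) + (1.3333)·(-1.8333) + (-0.6667)·(1.1667) + (0.3333)·(-1.8333) + (-1.6667)·(-2.8333)) / 5 = -6.3333/5 = -1.2667
  s[B,B] = ((-3.1667)·(-3.1667) + (2.8333)·(2.8333) + (0.8333)·(0.8333) + (1.8333)·(1.8333) + (-2.1667)·(-2.1667) + (-0.1667)·(-0.1667)) / 5 = 26.8333/5 = 5.3667
  s[B,C] = ((-3.1667)·(4.1667) + (2.8333)·(1.1667) + (0.8333)·(-1.8333) + (1.8333)·(1.1667) + (-2.1667)·(-1.8333) + (-0.1667)·(-2.8333)) / 5 = -4.8333/5 = -0.9667
  s[C,C] = ((4.1667)·(4.1667) + (1.1667)·(1.1667) + (-1.8333)·(-1.8333) + (1.1667)·(1.1667) + (-1.8333)·(-1.8333) + (-2.8333)·(-2.8333)) / 5 = 34.8333/5 = 6.9667
  Sample standard deviations s_i = √(s[i,i]):
  s(A) = √(4.6667) = 2.1602
  s(B) = √(5.3667) = 2.3166
  s(C) = √(6.9667) = 2.6394

Step 3 — r_{ij} = s_{ij} / (s_i · s_j):
  r[A,A] = 1 (diagonal).
  r[A,B] = 3.4667 / (2.1602 · 2.3166) = 3.4667 / 5.0044 = 0.6927
  r[A,C] = -1.2667 / (2.1602 · 2.6394) = -1.2667 / 5.7019 = -0.2222
  r[B,B] = 1 (diagonal).
  r[B,C] = -0.9667 / (2.3166 · 2.6394) = -0.9667 / 6.1146 = -0.1581
  r[C,C] = 1 (diagonal).

R is symmetric with unit diagonal. Assembling:

R = [[1, 0.6927, -0.2222],
 [0.6927, 1, -0.1581],
 [-0.2222, -0.1581, 1]]


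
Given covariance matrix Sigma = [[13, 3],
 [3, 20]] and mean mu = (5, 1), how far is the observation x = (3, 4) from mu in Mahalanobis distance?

Step 1 — centre the observation: (x - mu) = (-2, 3).

Step 2 — invert Sigma. det(Sigma) = 13·20 - (3)² = 251.
  Sigma^{-1} = (1/det) · [[d, -b], [-b, a]] = [[0.0797, -0.012],
 [-0.012, 0.0518]].

Step 3 — form the quadratic (x - mu)^T · Sigma^{-1} · (x - mu):
  Sigma^{-1} · (x - mu) = (-0.1952, 0.1793).
  (x - mu)^T · [Sigma^{-1} · (x - mu)] = (-2)·(-0.1952) + (3)·(0.1793) = 0.9283.

Step 4 — take square root: d = √(0.9283) ≈ 0.9635.

d(x, mu) = √(0.9283) ≈ 0.9635


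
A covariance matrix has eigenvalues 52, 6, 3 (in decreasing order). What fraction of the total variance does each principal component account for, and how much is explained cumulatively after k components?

Step 1 — total variance = trace(Sigma) = Σ λ_i = 52 + 6 + 3 = 61.

Step 2 — fraction explained by component i = λ_i / Σ λ:
  PC1: 52/61 = 0.8525
  PC2: 6/61 = 0.0984
  PC3: 3/61 = 0.0492

Step 3 — cumulative fraction after k components = (λ_1 + ... + λ_k) / Σ λ:
  k = 1: 52/61 = 0.8525
  k = 2: (52 + 6)/61 = 58/61 = 0.9508
  k = 3: (52 + 6 + 3)/61 = 61/61 = 1

Summary (fraction, with percent):

explained: PC1 0.8525 (85.25%), PC2 0.0984 (9.84%), PC3 0.0492 (4.92%);  cumulative: 0.8525, 0.9508, 1


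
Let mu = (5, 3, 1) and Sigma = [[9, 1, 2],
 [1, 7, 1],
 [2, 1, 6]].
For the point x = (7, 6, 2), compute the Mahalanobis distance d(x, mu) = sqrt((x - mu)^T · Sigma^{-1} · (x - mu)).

Step 1 — centre the observation: (x - mu) = (2, 3, 1).

Step 2 — invert Sigma (cofactor / det for 3×3, or solve directly):
  Sigma^{-1} = [[0.1209, -0.0118, -0.0383],
 [-0.0118, 0.1475, -0.0206],
 [-0.0383, -0.0206, 0.1829]].

Step 3 — form the quadratic (x - mu)^T · Sigma^{-1} · (x - mu):
  Sigma^{-1} · (x - mu) = (0.1681, 0.3982, 0.0442).
  (x - mu)^T · [Sigma^{-1} · (x - mu)] = (2)·(0.1681) + (3)·(0.3982) + (1)·(0.0442) = 1.5752.

Step 4 — take square root: d = √(1.5752) ≈ 1.2551.

d(x, mu) = √(1.5752) ≈ 1.2551


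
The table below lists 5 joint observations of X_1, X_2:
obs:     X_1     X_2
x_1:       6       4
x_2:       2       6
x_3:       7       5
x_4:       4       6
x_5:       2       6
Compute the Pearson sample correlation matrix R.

Step 1 — column means:
  mean(X_1) = (6 + 2 + 7 + 4 + 2) / 5 = 21/5 = 4.2
  mean(X_2) = (4 + 6 + 5 + 6 + 6) / 5 = 27/5 = 5.4

Step 2 — sample variances and covariances s[i,j] = (1/(n-1)) · Σ_k (x_{k,i} - mean_i) · (x_{k,j} - mean_j), with n-1 = 4:
  s[X_1,X_1] = ((1.8)·(1.8) + (-2.2)·(-2.2) + (2.8)·(2.8) + (-0.2)·(-0.2) + (-2.2)·(-2.2)) / 4 = 20.8/4 = 5.2
  s[X_1,X_2] = ((1.8)·(-1.4) + (-2.2)·(0.6) + (2.8)·(-0.4) + (-0.2)·(0.6) + (-2.2)·(0.6)) / 4 = -6.4/4 = -1.6
  s[X_2,X_2] = ((-1.4)·(-1.4) + (0.6)·(0.6) + (-0.4)·(-0.4) + (0.6)·(0.6) + (0.6)·(0.6)) / 4 = 3.2/4 = 0.8
  Sample standard deviations s_i = √(s[i,i]):
  s(X_1) = √(5.2) = 2.2804
  s(X_2) = √(0.8) = 0.8944

Step 3 — r_{ij} = s_{ij} / (s_i · s_j):
  r[X_1,X_1] = 1 (diagonal).
  r[X_1,X_2] = -1.6 / (2.2804 · 0.8944) = -1.6 / 2.0396 = -0.7845
  r[X_2,X_2] = 1 (diagonal).

R is symmetric with unit diagonal. Assembling:

R = [[1, -0.7845],
 [-0.7845, 1]]


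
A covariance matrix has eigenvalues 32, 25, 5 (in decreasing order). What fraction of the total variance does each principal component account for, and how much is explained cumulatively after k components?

Step 1 — total variance = trace(Sigma) = Σ λ_i = 32 + 25 + 5 = 62.

Step 2 — fraction explained by component i = λ_i / Σ λ:
  PC1: 32/62 = 0.5161
  PC2: 25/62 = 0.4032
  PC3: 5/62 = 0.0806

Step 3 — cumulative fraction after k components = (λ_1 + ... + λ_k) / Σ λ:
  k = 1: 32/62 = 0.5161
  k = 2: (32 + 25)/62 = 57/62 = 0.9194
  k = 3: (32 + 25 + 5)/62 = 62/62 = 1

Summary (fraction, with percent):

explained: PC1 0.5161 (51.61%), PC2 0.4032 (40.32%), PC3 0.0806 (8.06%);  cumulative: 0.5161, 0.9194, 1


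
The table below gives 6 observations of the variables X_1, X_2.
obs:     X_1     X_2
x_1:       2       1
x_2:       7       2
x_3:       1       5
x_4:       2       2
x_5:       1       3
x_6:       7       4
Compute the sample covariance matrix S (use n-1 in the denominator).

Step 1 — column means:
  mean(X_1) = (2 + 7 + 1 + 2 + 1 + 7) / 6 = 20/6 = 3.3333
  mean(X_2) = (1 + 2 + 5 + 2 + 3 + 4) / 6 = 17/6 = 2.8333

Step 2 — sample covariance S[i,j] = (1/(n-1)) · Σ_k (x_{k,i} - mean_i) · (x_{k,j} - mean_j), with n-1 = 5.
  S[X_1,X_1] = ((-1.3333)·(-1.3333) + (3.6667)·(3.6667) + (-2.3333)·(-2.3333) + (-1.3333)·(-1.3333) + (-2.3333)·(-2.3333) + (3.6667)·(3.6667)) / 5 = 41.3333/5 = 8.2667
  S[X_1,X_2] = ((-1.3333)·(-1.8333) + (3.6667)·(-0.8333) + (-2.3333)·(2.1667) + (-1.3333)·(-0.8333) + (-2.3333)·(0.1667) + (3.6667)·(1.1667)) / 5 = -0.6667/5 = -0.1333
  S[X_2,X_2] = ((-1.8333)·(-1.8333) + (-0.8333)·(-0.8333) + (2.1667)·(2.1667) + (-0.8333)·(-0.8333) + (0.1667)·(0.1667) + (1.1667)·(1.1667)) / 5 = 10.8333/5 = 2.1667

S is symmetric (S[j,i] = S[i,j]). Assembling:

S = [[8.2667, -0.1333],
 [-0.1333, 2.1667]]


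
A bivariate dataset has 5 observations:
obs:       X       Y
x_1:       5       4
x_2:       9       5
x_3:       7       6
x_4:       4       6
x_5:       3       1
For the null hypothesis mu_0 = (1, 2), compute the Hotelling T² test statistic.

Step 1 — sample mean vector:
  mean(X) = (5 + 9 + 7 + 4 + 3) / 5 = 28/5 = 5.6
  mean(Y) = (4 + 5 + 6 + 6 + 1) / 5 = 22/5 = 4.4
  x̄ = (5.6, 4.4),  deviation x̄ - mu_0 = (5.6, 4.4) - (1, 2) = (4.6, 2.4).

Step 2 — sample covariance matrix, S[i,j] = (1/(n-1)) · Σ_k (x_{k,i} - mean_i) · (x_{k,j} - mean_j), divisor n-1 = 4:
  S[X,X] = ((-0.6)·(-0.6) + (3.4)·(3.4) + (1.4)·(1.4) + (-1.6)·(-1.6) + (-2.6)·(-2.6)) / 4 = 23.2/4 = 5.8
  S[X,Y] = ((-0.6)·(-0.4) + (3.4)·(0.6) + (1.4)·(1.6) + (-1.6)·(1.6) + (-2.6)·(-3.4)) / 4 = 10.8/4 = 2.7
  S[Y,Y] = ((-0.4)·(-0.4) + (0.6)·(0.6) + (1.6)·(1.6) + (1.6)·(1.6) + (-3.4)·(-3.4)) / 4 = 17.2/4 = 4.3
  S = [[5.8, 2.7],
 [2.7, 4.3]].

Step 3 — invert S. det(S) = 5.8·4.3 - (2.7)² = 17.65.
  S^{-1} = (1/det) · [[d, -b], [-b, a]] = [[0.2436, -0.153],
 [-0.153, 0.3286]].

Step 4 — quadratic form (x̄ - mu_0)^T · S^{-1} · (x̄ - mu_0):
  S^{-1} · (x̄ - mu_0) = (0.7535, 0.085),
  (x̄ - mu_0)^T · [...] = (4.6)·(0.7535) + (2.4)·(0.085) = 3.6703.

Step 5 — scale by n: T² = 5 · 3.6703 = 18.3513.

T² ≈ 18.3513


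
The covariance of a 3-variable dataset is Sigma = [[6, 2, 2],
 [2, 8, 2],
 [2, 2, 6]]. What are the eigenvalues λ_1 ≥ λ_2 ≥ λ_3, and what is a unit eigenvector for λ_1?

Step 1 — characteristic polynomial p(λ) = det(λI - Sigma) = λ³ - tr·λ² + c_1·λ - det, where tr = trace, c_1 = sum of the principal 2×2 minors, det = det(Sigma):
  tr = 6 + 8 + 6 = 20,
  c_1 = (6·8 - (2)²) + (6·6 - (2)²) + (8·6 - (2)²) = 44 + 32 + 44 = 120,
  det = 6·(8·6 - (2)²) - (2)·((2)·6 - (2)·(2)) + (2)·((2)·(2) - 8·(2)) = 6·(44) - (2)·(8) + (2)·(-12) = 224.
  So p(λ) = λ³ - 20λ² + 120λ - 224.
Step 2 — look for an integer root (rational root theorem: any rational root is an integer divisor of 224). Testing λ = 4:
  p(4) = 64 - 320 + 480 - 224 = 0  ✓
  Dividing out (λ - 4): p(λ) = (λ - 4)(λ² - 16λ + 56).
Step 3 — remaining eigenvalues from the quadratic λ² - 16λ + 56 = 0:
  Δ = 16² - 4·56 = 256 - 224 = 32,  λ = (16 ± √32)/2 = (16 ± 5.6569)/2 ≈ 10.8284 or 5.1716.
  Sorted: λ_1 = 10.8284,  λ_2 = 5.1716,  λ_3 = 4  (check: sum = 20 = tr ✓).

Step 4 — unit eigenvector for λ_1 ≈ 10.8284: v spans the null space of (Sigma - λ_1 I), whose rows are
  r_1 = (-4.8284, 2, 2),  r_2 = (2, -2.8284, 2),  r_3 = (2, 2, -4.8284).
  v is orthogonal to every row, so take v ∝ r_1 × r_2 = ((2)·(2) - (2)·(-2.8284), (2)·(2) - (-4.8284)·(2), (-4.8284)·(-2.8284) - (2)·(2)) ≈ (9.6569, 13.6569, 9.6569).
  Let u = (9.6569, 13.6569, 9.6569).
  ||u|| = √((9.6569)² + (13.6569)² + (9.6569)²) = √(373.0193) ≈ 19.3137,  v_1 = u/||u|| ≈ (0.5, 0.7071, 0.5) (||v_1|| = 1).

λ_1 = 10.8284,  λ_2 = 5.1716,  λ_3 = 4;  v_1 ≈ (0.5, 0.7071, 0.5)


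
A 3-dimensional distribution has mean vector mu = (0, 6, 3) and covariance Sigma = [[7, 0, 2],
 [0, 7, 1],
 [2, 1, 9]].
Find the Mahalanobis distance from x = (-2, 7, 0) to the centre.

Step 1 — centre the observation: (x - mu) = (-2, 1, -3).

Step 2 — invert Sigma (cofactor / det for 3×3, or solve directly):
  Sigma^{-1} = [[0.1527, 0.0049, -0.0345],
 [0.0049, 0.1453, -0.0172],
 [-0.0345, -0.0172, 0.1207]].

Step 3 — form the quadratic (x - mu)^T · Sigma^{-1} · (x - mu):
  Sigma^{-1} · (x - mu) = (-0.197, 0.1872, -0.3103).
  (x - mu)^T · [Sigma^{-1} · (x - mu)] = (-2)·(-0.197) + (1)·(0.1872) + (-3)·(-0.3103) = 1.5123.

Step 4 — take square root: d = √(1.5123) ≈ 1.2298.

d(x, mu) = √(1.5123) ≈ 1.2298


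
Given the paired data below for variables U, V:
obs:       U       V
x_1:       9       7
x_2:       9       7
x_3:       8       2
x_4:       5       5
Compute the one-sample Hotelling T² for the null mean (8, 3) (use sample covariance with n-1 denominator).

Step 1 — sample mean vector:
  mean(U) = (9 + 9 + 8 + 5) / 4 = 31/4 = 7.75
  mean(V) = (7 + 7 + 2 + 5) / 4 = 21/4 = 5.25
  x̄ = (7.75, 5.25),  deviation x̄ - mu_0 = (7.75, 5.25) - (8, 3) = (-0.25, 2.25).

Step 2 — sample covariance matrix, S[i,j] = (1/(n-1)) · Σ_k (x_{k,i} - mean_i) · (x_{k,j} - mean_j), divisor n-1 = 3:
  S[U,U] = ((1.25)·(1.25) + (1.25)·(1.25) + (0.25)·(0.25) + (-2.75)·(-2.75)) / 3 = 10.75/3 = 3.5833
  S[U,V] = ((1.25)·(1.75) + (1.25)·(1.75) + (0.25)·(-3.25) + (-2.75)·(-0.25)) / 3 = 4.25/3 = 1.4167
  S[V,V] = ((1.75)·(1.75) + (1.75)·(1.75) + (-3.25)·(-3.25) + (-0.25)·(-0.25)) / 3 = 16.75/3 = 5.5833
  S = [[3.5833, 1.4167],
 [1.4167, 5.5833]].

Step 3 — invert S. det(S) = 3.5833·5.5833 - (1.4167)² = 18.
  S^{-1} = (1/det) · [[d, -b], [-b, a]] = [[0.3102, -0.0787],
 [-0.0787, 0.1991]].

Step 4 — quadratic form (x̄ - mu_0)^T · S^{-1} · (x̄ - mu_0):
  S^{-1} · (x̄ - mu_0) = (-0.2546, 0.4676),
  (x̄ - mu_0)^T · [...] = (-0.25)·(-0.2546) + (2.25)·(0.4676) = 1.1157.

Step 5 — scale by n: T² = 4 · 1.1157 = 4.463.

T² ≈ 4.463


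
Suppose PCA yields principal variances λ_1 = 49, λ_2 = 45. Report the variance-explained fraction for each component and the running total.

Step 1 — total variance = trace(Sigma) = Σ λ_i = 49 + 45 = 94.

Step 2 — fraction explained by component i = λ_i / Σ λ:
  PC1: 49/94 = 0.5213
  PC2: 45/94 = 0.4787

Step 3 — cumulative fraction after k components = (λ_1 + ... + λ_k) / Σ λ:
  k = 1: 49/94 = 0.5213
  k = 2: (49 + 45)/94 = 94/94 = 1

Summary (fraction, with percent):

explained: PC1 0.5213 (52.13%), PC2 0.4787 (47.87%);  cumulative: 0.5213, 1


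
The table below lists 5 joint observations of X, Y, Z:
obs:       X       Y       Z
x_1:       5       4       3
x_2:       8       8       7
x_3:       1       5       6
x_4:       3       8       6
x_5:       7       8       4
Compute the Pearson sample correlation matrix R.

Step 1 — column means:
  mean(X) = (5 + 8 + 1 + 3 + 7) / 5 = 24/5 = 4.8
  mean(Y) = (4 + 8 + 5 + 8 + 8) / 5 = 33/5 = 6.6
  mean(Z) = (3 + 7 + 6 + 6 + 4) / 5 = 26/5 = 5.2

Step 2 — sample variances and covariances s[i,j] = (1/(n-1)) · Σ_k (x_{k,i} - mean_i) · (x_{k,j} - mean_j), with n-1 = 4:
  s[X,X] = ((0.2)·(0.2) + (3.2)·(3.2) + (-3.8)·(-3.8) + (-1.8)·(-1.8) + (2.2)·(2.2)) / 4 = 32.8/4 = 8.2
  s[X,Y] = ((0.2)·(-2.6) + (3.2)·(1.4) + (-3.8)·(-1.6) + (-1.8)·(1.4) + (2.2)·(1.4)) / 4 = 10.6/4 = 2.65
  s[X,Z] = ((0.2)·(-2.2) + (3.2)·(1.8) + (-3.8)·(0.8) + (-1.8)·(0.8) + (2.2)·(-1.2)) / 4 = -1.8/4 = -0.45
  s[Y,Y] = ((-2.6)·(-2.6) + (1.4)·(1.4) + (-1.6)·(-1.6) + (1.4)·(1.4) + (1.4)·(1.4)) / 4 = 15.2/4 = 3.8
  s[Y,Z] = ((-2.6)·(-2.2) + (1.4)·(1.8) + (-1.6)·(0.8) + (1.4)·(0.8) + (1.4)·(-1.2)) / 4 = 6.4/4 = 1.6
  s[Z,Z] = ((-2.2)·(-2.2) + (1.8)·(1.8) + (0.8)·(0.8) + (0.8)·(0.8) + (-1.2)·(-1.2)) / 4 = 10.8/4 = 2.7
  Sample standard deviations s_i = √(s[i,i]):
  s(X) = √(8.2) = 2.8636
  s(Y) = √(3.8) = 1.9494
  s(Z) = √(2.7) = 1.6432

Step 3 — r_{ij} = s_{ij} / (s_i · s_j):
  r[X,X] = 1 (diagonal).
  r[X,Y] = 2.65 / (2.8636 · 1.9494) = 2.65 / 5.5821 = 0.4747
  r[X,Z] = -0.45 / (2.8636 · 1.6432) = -0.45 / 4.7053 = -0.0956
  r[Y,Y] = 1 (diagonal).
  r[Y,Z] = 1.6 / (1.9494 · 1.6432) = 1.6 / 3.2031 = 0.4995
  r[Z,Z] = 1 (diagonal).

R is symmetric with unit diagonal. Assembling:

R = [[1, 0.4747, -0.0956],
 [0.4747, 1, 0.4995],
 [-0.0956, 0.4995, 1]]


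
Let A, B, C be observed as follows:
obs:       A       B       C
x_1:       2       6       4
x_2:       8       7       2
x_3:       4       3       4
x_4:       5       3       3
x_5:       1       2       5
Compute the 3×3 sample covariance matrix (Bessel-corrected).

Step 1 — column means:
  mean(A) = (2 + 8 + 4 + 5 + 1) / 5 = 20/5 = 4
  mean(B) = (6 + 7 + 3 + 3 + 2) / 5 = 21/5 = 4.2
  mean(C) = (4 + 2 + 4 + 3 + 5) / 5 = 18/5 = 3.6

Step 2 — sample covariance S[i,j] = (1/(n-1)) · Σ_k (x_{k,i} - mean_i) · (x_{k,j} - mean_j), with n-1 = 4.
  S[A,A] = ((-2)·(-2) + (4)·(4) + (0)·(0) + (1)·(1) + (-3)·(-3)) / 4 = 30/4 = 7.5
  S[A,B] = ((-2)·(1.8) + (4)·(2.8) + (0)·(-1.2) + (1)·(-1.2) + (-3)·(-2.2)) / 4 = 13/4 = 3.25
  S[A,C] = ((-2)·(0.4) + (4)·(-1.6) + (0)·(0.4) + (1)·(-0.6) + (-3)·(1.4)) / 4 = -12/4 = -3
  S[B,B] = ((1.8)·(1.8) + (2.8)·(2.8) + (-1.2)·(-1.2) + (-1.2)·(-1.2) + (-2.2)·(-2.2)) / 4 = 18.8/4 = 4.7
  S[B,C] = ((1.8)·(0.4) + (2.8)·(-1.6) + (-1.2)·(0.4) + (-1.2)·(-0.6) + (-2.2)·(1.4)) / 4 = -6.6/4 = -1.65
  S[C,C] = ((0.4)·(0.4) + (-1.6)·(-1.6) + (0.4)·(0.4) + (-0.6)·(-0.6) + (1.4)·(1.4)) / 4 = 5.2/4 = 1.3

S is symmetric (S[j,i] = S[i,j]). Assembling:

S = [[7.5, 3.25, -3],
 [3.25, 4.7, -1.65],
 [-3, -1.65, 1.3]]
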